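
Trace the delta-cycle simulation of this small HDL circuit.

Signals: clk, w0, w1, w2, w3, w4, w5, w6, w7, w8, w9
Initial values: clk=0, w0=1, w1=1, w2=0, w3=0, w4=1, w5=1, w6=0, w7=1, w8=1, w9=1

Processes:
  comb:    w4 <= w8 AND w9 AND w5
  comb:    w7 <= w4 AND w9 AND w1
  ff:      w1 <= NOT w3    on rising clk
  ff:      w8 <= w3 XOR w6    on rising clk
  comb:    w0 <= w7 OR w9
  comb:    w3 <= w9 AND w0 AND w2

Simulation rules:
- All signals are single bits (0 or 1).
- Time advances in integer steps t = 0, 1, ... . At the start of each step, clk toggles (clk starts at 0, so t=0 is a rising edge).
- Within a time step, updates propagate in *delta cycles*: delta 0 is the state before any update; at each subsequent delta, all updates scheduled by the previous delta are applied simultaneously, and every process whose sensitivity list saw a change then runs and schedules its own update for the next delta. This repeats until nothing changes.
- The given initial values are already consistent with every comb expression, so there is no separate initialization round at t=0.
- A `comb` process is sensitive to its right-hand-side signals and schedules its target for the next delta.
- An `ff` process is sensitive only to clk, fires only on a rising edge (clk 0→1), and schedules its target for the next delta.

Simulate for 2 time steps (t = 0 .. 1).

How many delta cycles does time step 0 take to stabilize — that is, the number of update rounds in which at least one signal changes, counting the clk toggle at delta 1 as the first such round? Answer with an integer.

4

t=0 Δ0: w4=1 w8=1 w7=1 w9=1 w3=0 w2=0 w5=1 w0=1 w1=1 w6=0 clk=0
  Δ1: clk:0→1
  Δ2: w8:1→0
  Δ3: w4:1→0
  Δ4: w7:1→0
  (4Δ to stable)
t=1 Δ0: w4=0 w8=0 w7=0 w9=1 w3=0 w2=0 w5=1 w0=1 w1=1 w6=0 clk=1
  Δ1: clk:1→0
  (1Δ to stable)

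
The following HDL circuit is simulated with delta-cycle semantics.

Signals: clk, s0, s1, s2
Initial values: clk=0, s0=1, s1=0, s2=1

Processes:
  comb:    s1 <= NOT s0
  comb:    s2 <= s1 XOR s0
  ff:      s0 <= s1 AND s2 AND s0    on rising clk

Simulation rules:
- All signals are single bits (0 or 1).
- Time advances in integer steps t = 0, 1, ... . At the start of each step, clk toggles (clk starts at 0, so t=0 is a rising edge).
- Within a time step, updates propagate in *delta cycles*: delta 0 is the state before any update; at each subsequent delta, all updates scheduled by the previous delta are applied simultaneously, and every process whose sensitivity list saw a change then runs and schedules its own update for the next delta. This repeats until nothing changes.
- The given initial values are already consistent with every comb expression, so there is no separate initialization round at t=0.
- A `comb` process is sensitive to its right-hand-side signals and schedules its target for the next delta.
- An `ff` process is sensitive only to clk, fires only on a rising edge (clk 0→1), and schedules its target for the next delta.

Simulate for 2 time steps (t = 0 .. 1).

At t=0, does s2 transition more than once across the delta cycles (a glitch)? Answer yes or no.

t=0 Δ0: s0=1 s2=1 clk=0 s1=0
  Δ1: clk:0→1
  Δ2: s0:1→0
  Δ3: s2:1→0, s1:0→1
  Δ4: s2:0→1
  (4Δ to stable)
t=1 Δ0: s0=0 s2=1 clk=1 s1=1
  Δ1: clk:1→0
  (1Δ to stable)

yes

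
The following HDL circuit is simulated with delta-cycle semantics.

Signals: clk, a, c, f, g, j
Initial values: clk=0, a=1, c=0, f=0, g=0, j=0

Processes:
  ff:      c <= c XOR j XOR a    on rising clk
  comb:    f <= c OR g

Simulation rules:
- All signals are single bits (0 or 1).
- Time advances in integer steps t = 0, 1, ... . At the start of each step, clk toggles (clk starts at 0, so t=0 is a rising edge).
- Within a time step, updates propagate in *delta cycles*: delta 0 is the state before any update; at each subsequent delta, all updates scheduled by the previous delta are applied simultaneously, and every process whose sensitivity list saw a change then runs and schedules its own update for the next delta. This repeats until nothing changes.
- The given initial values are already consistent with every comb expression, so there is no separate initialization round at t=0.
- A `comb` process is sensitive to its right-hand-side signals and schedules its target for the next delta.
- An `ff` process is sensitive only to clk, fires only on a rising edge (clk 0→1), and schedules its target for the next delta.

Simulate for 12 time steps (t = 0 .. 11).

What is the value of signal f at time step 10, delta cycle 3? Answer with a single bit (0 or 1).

t=0 Δ0: j=0 clk=0 c=0 f=0 g=0 a=1
  Δ1: clk:0→1
  Δ2: c:0→1
  Δ3: f:0→1
  (3Δ to stable)
t=1 Δ0: j=0 clk=1 c=1 f=1 g=0 a=1
  Δ1: clk:1→0
  (1Δ to stable)
t=2 Δ0: j=0 clk=0 c=1 f=1 g=0 a=1
  Δ1: clk:0→1
  Δ2: c:1→0
  Δ3: f:1→0
  (3Δ to stable)
t=3 Δ0: j=0 clk=1 c=0 f=0 g=0 a=1
  Δ1: clk:1→0
  (1Δ to stable)
t=4 Δ0: j=0 clk=0 c=0 f=0 g=0 a=1
  Δ1: clk:0→1
  Δ2: c:0→1
  Δ3: f:0→1
  (3Δ to stable)
t=5 Δ0: j=0 clk=1 c=1 f=1 g=0 a=1
  Δ1: clk:1→0
  (1Δ to stable)
t=6 Δ0: j=0 clk=0 c=1 f=1 g=0 a=1
  Δ1: clk:0→1
  Δ2: c:1→0
  Δ3: f:1→0
  (3Δ to stable)
t=7 Δ0: j=0 clk=1 c=0 f=0 g=0 a=1
  Δ1: clk:1→0
  (1Δ to stable)
t=8 Δ0: j=0 clk=0 c=0 f=0 g=0 a=1
  Δ1: clk:0→1
  Δ2: c:0→1
  Δ3: f:0→1
  (3Δ to stable)
t=9 Δ0: j=0 clk=1 c=1 f=1 g=0 a=1
  Δ1: clk:1→0
  (1Δ to stable)
t=10 Δ0: j=0 clk=0 c=1 f=1 g=0 a=1
  Δ1: clk:0→1
  Δ2: c:1→0
  Δ3: f:1→0
  (3Δ to stable)
t=11 Δ0: j=0 clk=1 c=0 f=0 g=0 a=1
  Δ1: clk:1→0
  (1Δ to stable)

0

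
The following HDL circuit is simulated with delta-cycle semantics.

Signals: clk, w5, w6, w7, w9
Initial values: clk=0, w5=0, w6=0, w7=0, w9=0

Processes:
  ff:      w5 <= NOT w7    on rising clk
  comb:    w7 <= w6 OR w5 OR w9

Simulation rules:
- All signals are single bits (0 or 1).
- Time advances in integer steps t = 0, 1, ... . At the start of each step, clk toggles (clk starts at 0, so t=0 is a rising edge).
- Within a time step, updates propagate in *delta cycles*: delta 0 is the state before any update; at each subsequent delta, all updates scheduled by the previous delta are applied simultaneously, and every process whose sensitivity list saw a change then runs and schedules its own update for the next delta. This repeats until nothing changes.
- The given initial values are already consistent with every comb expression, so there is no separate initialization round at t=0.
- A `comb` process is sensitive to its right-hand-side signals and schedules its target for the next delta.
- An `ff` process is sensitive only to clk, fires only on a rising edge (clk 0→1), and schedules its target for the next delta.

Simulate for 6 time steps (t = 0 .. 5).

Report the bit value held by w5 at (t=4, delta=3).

1

t0.Δ0 w5=0 w7=0 clk=0 w9=0 w6=0
t0.Δ1 w5=0 w7=0 clk=1 w9=0 w6=0
t0.Δ2 w5=1 w7=0 clk=1 w9=0 w6=0
t0.Δ3 w5=1 w7=1 clk=1 w9=0 w6=0
t1.Δ0 w5=1 w7=1 clk=1 w9=0 w6=0
t1.Δ1 w5=1 w7=1 clk=0 w9=0 w6=0
t2.Δ0 w5=1 w7=1 clk=0 w9=0 w6=0
t2.Δ1 w5=1 w7=1 clk=1 w9=0 w6=0
t2.Δ2 w5=0 w7=1 clk=1 w9=0 w6=0
t2.Δ3 w5=0 w7=0 clk=1 w9=0 w6=0
t3.Δ0 w5=0 w7=0 clk=1 w9=0 w6=0
t3.Δ1 w5=0 w7=0 clk=0 w9=0 w6=0
t4.Δ0 w5=0 w7=0 clk=0 w9=0 w6=0
t4.Δ1 w5=0 w7=0 clk=1 w9=0 w6=0
t4.Δ2 w5=1 w7=0 clk=1 w9=0 w6=0
t4.Δ3 w5=1 w7=1 clk=1 w9=0 w6=0
t5.Δ0 w5=1 w7=1 clk=1 w9=0 w6=0
t5.Δ1 w5=1 w7=1 clk=0 w9=0 w6=0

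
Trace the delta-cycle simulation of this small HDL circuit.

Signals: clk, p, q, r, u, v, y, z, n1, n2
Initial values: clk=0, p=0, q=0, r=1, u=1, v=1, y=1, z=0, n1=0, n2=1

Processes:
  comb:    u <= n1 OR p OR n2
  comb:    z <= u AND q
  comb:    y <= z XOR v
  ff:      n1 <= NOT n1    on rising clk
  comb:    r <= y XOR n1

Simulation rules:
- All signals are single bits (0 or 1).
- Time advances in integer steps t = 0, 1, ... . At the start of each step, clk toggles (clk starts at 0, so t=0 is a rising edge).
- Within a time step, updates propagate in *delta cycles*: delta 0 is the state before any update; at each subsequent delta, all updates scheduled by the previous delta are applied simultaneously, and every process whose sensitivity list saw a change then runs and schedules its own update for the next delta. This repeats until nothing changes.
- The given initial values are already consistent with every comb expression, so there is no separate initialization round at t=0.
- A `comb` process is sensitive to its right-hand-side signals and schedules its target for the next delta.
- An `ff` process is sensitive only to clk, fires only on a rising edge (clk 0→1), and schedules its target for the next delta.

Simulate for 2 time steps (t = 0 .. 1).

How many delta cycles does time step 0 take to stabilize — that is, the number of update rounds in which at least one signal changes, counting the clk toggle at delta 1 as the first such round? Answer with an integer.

[bits: y,n1,v,p,n2,q,z,clk,r,u]
t=0: Δ0=1010100011 Δ1=1010100111 Δ2=1110100111 Δ3=1110100101 | 3Δ
t=1: Δ0=1110100101 Δ1=1110100001 | 1Δ

3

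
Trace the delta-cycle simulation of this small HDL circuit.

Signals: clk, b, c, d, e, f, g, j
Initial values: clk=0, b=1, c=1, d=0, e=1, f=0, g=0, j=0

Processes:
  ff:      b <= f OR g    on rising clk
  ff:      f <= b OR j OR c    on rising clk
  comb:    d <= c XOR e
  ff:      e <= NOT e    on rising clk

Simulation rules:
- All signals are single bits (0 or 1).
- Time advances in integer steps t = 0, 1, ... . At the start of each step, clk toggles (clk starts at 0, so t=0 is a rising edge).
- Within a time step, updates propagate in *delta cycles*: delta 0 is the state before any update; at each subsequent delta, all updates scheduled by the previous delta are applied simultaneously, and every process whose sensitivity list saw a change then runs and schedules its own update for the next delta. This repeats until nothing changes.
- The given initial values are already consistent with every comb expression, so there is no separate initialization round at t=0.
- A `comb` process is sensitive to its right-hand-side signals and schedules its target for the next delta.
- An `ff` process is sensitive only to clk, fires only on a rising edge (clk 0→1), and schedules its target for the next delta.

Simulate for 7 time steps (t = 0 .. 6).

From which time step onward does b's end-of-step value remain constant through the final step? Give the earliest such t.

2

t0.Δ0 e=1 f=0 c=1 j=0 d=0 b=1 g=0 clk=0
t0.Δ1 e=1 f=0 c=1 j=0 d=0 b=1 g=0 clk=1
t0.Δ2 e=0 f=1 c=1 j=0 d=0 b=0 g=0 clk=1
t0.Δ3 e=0 f=1 c=1 j=0 d=1 b=0 g=0 clk=1
t1.Δ0 e=0 f=1 c=1 j=0 d=1 b=0 g=0 clk=1
t1.Δ1 e=0 f=1 c=1 j=0 d=1 b=0 g=0 clk=0
t2.Δ0 e=0 f=1 c=1 j=0 d=1 b=0 g=0 clk=0
t2.Δ1 e=0 f=1 c=1 j=0 d=1 b=0 g=0 clk=1
t2.Δ2 e=1 f=1 c=1 j=0 d=1 b=1 g=0 clk=1
t2.Δ3 e=1 f=1 c=1 j=0 d=0 b=1 g=0 clk=1
t3.Δ0 e=1 f=1 c=1 j=0 d=0 b=1 g=0 clk=1
t3.Δ1 e=1 f=1 c=1 j=0 d=0 b=1 g=0 clk=0
t4.Δ0 e=1 f=1 c=1 j=0 d=0 b=1 g=0 clk=0
t4.Δ1 e=1 f=1 c=1 j=0 d=0 b=1 g=0 clk=1
t4.Δ2 e=0 f=1 c=1 j=0 d=0 b=1 g=0 clk=1
t4.Δ3 e=0 f=1 c=1 j=0 d=1 b=1 g=0 clk=1
t5.Δ0 e=0 f=1 c=1 j=0 d=1 b=1 g=0 clk=1
t5.Δ1 e=0 f=1 c=1 j=0 d=1 b=1 g=0 clk=0
t6.Δ0 e=0 f=1 c=1 j=0 d=1 b=1 g=0 clk=0
t6.Δ1 e=0 f=1 c=1 j=0 d=1 b=1 g=0 clk=1
t6.Δ2 e=1 f=1 c=1 j=0 d=1 b=1 g=0 clk=1
t6.Δ3 e=1 f=1 c=1 j=0 d=0 b=1 g=0 clk=1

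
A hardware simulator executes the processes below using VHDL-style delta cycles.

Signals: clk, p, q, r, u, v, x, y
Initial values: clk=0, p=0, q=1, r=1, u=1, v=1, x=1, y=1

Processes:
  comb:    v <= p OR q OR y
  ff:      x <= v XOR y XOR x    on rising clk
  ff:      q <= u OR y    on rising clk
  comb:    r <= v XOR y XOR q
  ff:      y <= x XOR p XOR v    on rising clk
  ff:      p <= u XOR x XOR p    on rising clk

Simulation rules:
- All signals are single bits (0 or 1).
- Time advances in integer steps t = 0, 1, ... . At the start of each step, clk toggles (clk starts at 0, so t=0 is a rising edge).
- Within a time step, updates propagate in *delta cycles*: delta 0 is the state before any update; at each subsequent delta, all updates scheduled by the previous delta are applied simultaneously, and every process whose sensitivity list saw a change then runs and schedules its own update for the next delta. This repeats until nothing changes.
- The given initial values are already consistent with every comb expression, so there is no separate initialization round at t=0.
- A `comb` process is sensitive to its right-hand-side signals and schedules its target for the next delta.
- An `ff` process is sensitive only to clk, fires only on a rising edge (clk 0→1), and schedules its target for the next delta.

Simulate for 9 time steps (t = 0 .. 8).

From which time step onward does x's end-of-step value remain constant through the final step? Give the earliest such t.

4

t0.Δ0 r=1 v=1 clk=0 p=0 u=1 y=1 q=1 x=1
t0.Δ1 r=1 v=1 clk=1 p=0 u=1 y=1 q=1 x=1
t0.Δ2 r=1 v=1 clk=1 p=0 u=1 y=0 q=1 x=1
t0.Δ3 r=0 v=1 clk=1 p=0 u=1 y=0 q=1 x=1
t1.Δ0 r=0 v=1 clk=1 p=0 u=1 y=0 q=1 x=1
t1.Δ1 r=0 v=1 clk=0 p=0 u=1 y=0 q=1 x=1
t2.Δ0 r=0 v=1 clk=0 p=0 u=1 y=0 q=1 x=1
t2.Δ1 r=0 v=1 clk=1 p=0 u=1 y=0 q=1 x=1
t2.Δ2 r=0 v=1 clk=1 p=0 u=1 y=0 q=1 x=0
t3.Δ0 r=0 v=1 clk=1 p=0 u=1 y=0 q=1 x=0
t3.Δ1 r=0 v=1 clk=0 p=0 u=1 y=0 q=1 x=0
t4.Δ0 r=0 v=1 clk=0 p=0 u=1 y=0 q=1 x=0
t4.Δ1 r=0 v=1 clk=1 p=0 u=1 y=0 q=1 x=0
t4.Δ2 r=0 v=1 clk=1 p=1 u=1 y=1 q=1 x=1
t4.Δ3 r=1 v=1 clk=1 p=1 u=1 y=1 q=1 x=1
t5.Δ0 r=1 v=1 clk=1 p=1 u=1 y=1 q=1 x=1
t5.Δ1 r=1 v=1 clk=0 p=1 u=1 y=1 q=1 x=1
t6.Δ0 r=1 v=1 clk=0 p=1 u=1 y=1 q=1 x=1
t6.Δ1 r=1 v=1 clk=1 p=1 u=1 y=1 q=1 x=1
t7.Δ0 r=1 v=1 clk=1 p=1 u=1 y=1 q=1 x=1
t7.Δ1 r=1 v=1 clk=0 p=1 u=1 y=1 q=1 x=1
t8.Δ0 r=1 v=1 clk=0 p=1 u=1 y=1 q=1 x=1
t8.Δ1 r=1 v=1 clk=1 p=1 u=1 y=1 q=1 x=1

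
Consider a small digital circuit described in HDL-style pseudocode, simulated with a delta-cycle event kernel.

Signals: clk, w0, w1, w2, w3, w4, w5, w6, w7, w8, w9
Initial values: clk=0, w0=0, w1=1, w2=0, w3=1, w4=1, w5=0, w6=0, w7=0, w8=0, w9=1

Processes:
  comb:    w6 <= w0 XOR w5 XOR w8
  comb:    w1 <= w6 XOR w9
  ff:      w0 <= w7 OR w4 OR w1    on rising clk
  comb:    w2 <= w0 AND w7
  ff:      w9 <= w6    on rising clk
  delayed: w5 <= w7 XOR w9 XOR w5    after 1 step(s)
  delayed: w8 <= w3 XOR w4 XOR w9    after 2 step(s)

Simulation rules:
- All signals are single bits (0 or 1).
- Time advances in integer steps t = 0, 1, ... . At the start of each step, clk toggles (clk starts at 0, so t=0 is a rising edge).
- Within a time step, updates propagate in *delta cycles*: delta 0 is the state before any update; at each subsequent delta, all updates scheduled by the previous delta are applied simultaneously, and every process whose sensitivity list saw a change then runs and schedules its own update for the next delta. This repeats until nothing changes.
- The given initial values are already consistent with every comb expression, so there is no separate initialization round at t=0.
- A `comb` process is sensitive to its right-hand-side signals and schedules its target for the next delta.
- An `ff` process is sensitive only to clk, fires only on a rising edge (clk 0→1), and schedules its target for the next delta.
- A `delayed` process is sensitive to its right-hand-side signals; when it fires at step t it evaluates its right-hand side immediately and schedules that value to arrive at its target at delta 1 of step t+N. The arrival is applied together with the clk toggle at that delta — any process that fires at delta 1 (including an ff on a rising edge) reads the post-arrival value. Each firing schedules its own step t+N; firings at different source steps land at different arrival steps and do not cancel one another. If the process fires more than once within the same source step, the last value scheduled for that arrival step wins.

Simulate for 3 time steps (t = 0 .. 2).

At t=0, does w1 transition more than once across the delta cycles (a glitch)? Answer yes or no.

t=0 Δ0: w7=0 w3=1 w1=1 clk=0 w2=0 w6=0 w0=0 w4=1 w5=0 w9=1 w8=0
  Δ1: clk:0→1
  Δ2: w0:0→1, w9:1→0
  Δ3: w1:1→0, w6:0→1
  Δ4: w1:0→1
  (4Δ to stable)
t=1 Δ0: w7=0 w3=1 w1=1 clk=1 w2=0 w6=1 w0=1 w4=1 w5=0 w9=0 w8=0
  Δ1: clk:1→0
  (1Δ to stable)
t=2 Δ0: w7=0 w3=1 w1=1 clk=0 w2=0 w6=1 w0=1 w4=1 w5=0 w9=0 w8=0
  Δ1: clk:0→1
  Δ2: w9:0→1
  Δ3: w1:1→0
  (3Δ to stable)

yes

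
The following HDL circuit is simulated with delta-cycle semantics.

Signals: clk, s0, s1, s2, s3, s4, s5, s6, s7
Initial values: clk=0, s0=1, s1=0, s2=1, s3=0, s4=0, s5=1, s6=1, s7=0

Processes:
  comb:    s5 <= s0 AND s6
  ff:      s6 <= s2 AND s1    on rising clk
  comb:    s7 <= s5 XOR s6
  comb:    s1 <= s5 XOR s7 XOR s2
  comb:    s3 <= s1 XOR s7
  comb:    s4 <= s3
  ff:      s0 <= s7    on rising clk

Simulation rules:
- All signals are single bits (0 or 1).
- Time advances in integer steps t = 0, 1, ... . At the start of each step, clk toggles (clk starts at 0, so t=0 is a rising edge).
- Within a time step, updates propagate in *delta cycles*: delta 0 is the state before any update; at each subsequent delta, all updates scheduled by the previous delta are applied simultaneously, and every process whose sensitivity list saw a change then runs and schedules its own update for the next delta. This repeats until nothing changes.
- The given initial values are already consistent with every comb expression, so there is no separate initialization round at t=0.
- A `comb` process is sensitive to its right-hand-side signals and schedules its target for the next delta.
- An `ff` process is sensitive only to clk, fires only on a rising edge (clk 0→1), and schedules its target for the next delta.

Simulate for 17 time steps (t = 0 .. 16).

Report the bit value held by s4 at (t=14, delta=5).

t=0 Δ0: s6=1 s4=0 s2=1 s3=0 s1=0 clk=0 s5=1 s7=0 s0=1
  Δ1: clk:0→1
  Δ2: s6:1→0, s0:1→0
  Δ3: s5:1→0, s7:0→1
  Δ4: s3:0→1, s7:1→0
  Δ5: s4:0→1, s3:1→0, s1:0→1
  Δ6: s4:1→0, s3:0→1
  Δ7: s4:0→1
  (7Δ to stable)
t=1 Δ0: s6=0 s4=1 s2=1 s3=1 s1=1 clk=1 s5=0 s7=0 s0=0
  Δ1: clk:1→0
  (1Δ to stable)
t=2 Δ0: s6=0 s4=1 s2=1 s3=1 s1=1 clk=0 s5=0 s7=0 s0=0
  Δ1: clk:0→1
  Δ2: s6:0→1
  Δ3: s7:0→1
  Δ4: s3:1→0, s1:1→0
  Δ5: s4:1→0, s3:0→1
  Δ6: s4:0→1
  (6Δ to stable)
t=3 Δ0: s6=1 s4=1 s2=1 s3=1 s1=0 clk=1 s5=0 s7=1 s0=0
  Δ1: clk:1→0
  (1Δ to stable)
t=4 Δ0: s6=1 s4=1 s2=1 s3=1 s1=0 clk=0 s5=0 s7=1 s0=0
  Δ1: clk:0→1
  Δ2: s6:1→0, s0:0→1
  Δ3: s7:1→0
  Δ4: s3:1→0, s1:0→1
  Δ5: s4:1→0, s3:0→1
  Δ6: s4:0→1
  (6Δ to stable)
t=5 Δ0: s6=0 s4=1 s2=1 s3=1 s1=1 clk=1 s5=0 s7=0 s0=1
  Δ1: clk:1→0
  (1Δ to stable)
t=6 Δ0: s6=0 s4=1 s2=1 s3=1 s1=1 clk=0 s5=0 s7=0 s0=1
  Δ1: clk:0→1
  Δ2: s6:0→1, s0:1→0
  Δ3: s7:0→1
  Δ4: s3:1→0, s1:1→0
  Δ5: s4:1→0, s3:0→1
  Δ6: s4:0→1
  (6Δ to stable)
t=7 Δ0: s6=1 s4=1 s2=1 s3=1 s1=0 clk=1 s5=0 s7=1 s0=0
  Δ1: clk:1→0
  (1Δ to stable)
t=8 Δ0: s6=1 s4=1 s2=1 s3=1 s1=0 clk=0 s5=0 s7=1 s0=0
  Δ1: clk:0→1
  Δ2: s6:1→0, s0:0→1
  Δ3: s7:1→0
  Δ4: s3:1→0, s1:0→1
  Δ5: s4:1→0, s3:0→1
  Δ6: s4:0→1
  (6Δ to stable)
t=9 Δ0: s6=0 s4=1 s2=1 s3=1 s1=1 clk=1 s5=0 s7=0 s0=1
  Δ1: clk:1→0
  (1Δ to stable)
t=10 Δ0: s6=0 s4=1 s2=1 s3=1 s1=1 clk=0 s5=0 s7=0 s0=1
  Δ1: clk:0→1
  Δ2: s6:0→1, s0:1→0
  Δ3: s7:0→1
  Δ4: s3:1→0, s1:1→0
  Δ5: s4:1→0, s3:0→1
  Δ6: s4:0→1
  (6Δ to stable)
t=11 Δ0: s6=1 s4=1 s2=1 s3=1 s1=0 clk=1 s5=0 s7=1 s0=0
  Δ1: clk:1→0
  (1Δ to stable)
t=12 Δ0: s6=1 s4=1 s2=1 s3=1 s1=0 clk=0 s5=0 s7=1 s0=0
  Δ1: clk:0→1
  Δ2: s6:1→0, s0:0→1
  Δ3: s7:1→0
  Δ4: s3:1→0, s1:0→1
  Δ5: s4:1→0, s3:0→1
  Δ6: s4:0→1
  (6Δ to stable)
t=13 Δ0: s6=0 s4=1 s2=1 s3=1 s1=1 clk=1 s5=0 s7=0 s0=1
  Δ1: clk:1→0
  (1Δ to stable)
t=14 Δ0: s6=0 s4=1 s2=1 s3=1 s1=1 clk=0 s5=0 s7=0 s0=1
  Δ1: clk:0→1
  Δ2: s6:0→1, s0:1→0
  Δ3: s7:0→1
  Δ4: s3:1→0, s1:1→0
  Δ5: s4:1→0, s3:0→1
  Δ6: s4:0→1
  (6Δ to stable)
t=15 Δ0: s6=1 s4=1 s2=1 s3=1 s1=0 clk=1 s5=0 s7=1 s0=0
  Δ1: clk:1→0
  (1Δ to stable)
t=16 Δ0: s6=1 s4=1 s2=1 s3=1 s1=0 clk=0 s5=0 s7=1 s0=0
  Δ1: clk:0→1
  Δ2: s6:1→0, s0:0→1
  Δ3: s7:1→0
  Δ4: s3:1→0, s1:0→1
  Δ5: s4:1→0, s3:0→1
  Δ6: s4:0→1
  (6Δ to stable)

0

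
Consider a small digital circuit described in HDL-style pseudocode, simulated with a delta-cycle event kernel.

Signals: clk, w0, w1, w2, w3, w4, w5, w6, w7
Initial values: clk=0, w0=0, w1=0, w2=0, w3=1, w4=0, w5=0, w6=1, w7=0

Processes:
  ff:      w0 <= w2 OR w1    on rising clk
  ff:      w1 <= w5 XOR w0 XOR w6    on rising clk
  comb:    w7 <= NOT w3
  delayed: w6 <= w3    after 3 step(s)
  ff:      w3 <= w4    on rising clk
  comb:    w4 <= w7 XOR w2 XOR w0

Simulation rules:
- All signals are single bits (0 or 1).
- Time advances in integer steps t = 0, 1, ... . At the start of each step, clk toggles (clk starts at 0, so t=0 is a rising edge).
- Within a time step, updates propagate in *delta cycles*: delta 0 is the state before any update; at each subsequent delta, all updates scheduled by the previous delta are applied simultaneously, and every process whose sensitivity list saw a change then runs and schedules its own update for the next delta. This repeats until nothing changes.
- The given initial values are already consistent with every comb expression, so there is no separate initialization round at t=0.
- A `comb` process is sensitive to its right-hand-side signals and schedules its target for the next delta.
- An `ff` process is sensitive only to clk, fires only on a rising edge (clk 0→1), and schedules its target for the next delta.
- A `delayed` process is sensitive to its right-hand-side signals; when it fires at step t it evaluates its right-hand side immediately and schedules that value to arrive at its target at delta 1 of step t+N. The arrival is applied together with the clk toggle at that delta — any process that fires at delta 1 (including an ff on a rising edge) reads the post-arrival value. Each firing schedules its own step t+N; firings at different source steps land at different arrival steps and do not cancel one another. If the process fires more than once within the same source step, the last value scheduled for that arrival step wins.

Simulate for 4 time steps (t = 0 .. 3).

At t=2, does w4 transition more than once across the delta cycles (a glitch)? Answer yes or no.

[bits: w4,w1,w2,w0,w6,clk,w3,w7,w5]
t=0: Δ0=000010100 Δ1=000011100 Δ2=010011000 Δ3=010011010 Δ4=110011010 | 4Δ
t=1: Δ0=110011010 Δ1=110010010 | 1Δ
t=2: Δ0=110010010 Δ1=110011010 Δ2=110111110 Δ3=010111100 Δ4=110111100 | 4Δ
t=3: Δ0=110111100 Δ1=110100100 | 1Δ

yes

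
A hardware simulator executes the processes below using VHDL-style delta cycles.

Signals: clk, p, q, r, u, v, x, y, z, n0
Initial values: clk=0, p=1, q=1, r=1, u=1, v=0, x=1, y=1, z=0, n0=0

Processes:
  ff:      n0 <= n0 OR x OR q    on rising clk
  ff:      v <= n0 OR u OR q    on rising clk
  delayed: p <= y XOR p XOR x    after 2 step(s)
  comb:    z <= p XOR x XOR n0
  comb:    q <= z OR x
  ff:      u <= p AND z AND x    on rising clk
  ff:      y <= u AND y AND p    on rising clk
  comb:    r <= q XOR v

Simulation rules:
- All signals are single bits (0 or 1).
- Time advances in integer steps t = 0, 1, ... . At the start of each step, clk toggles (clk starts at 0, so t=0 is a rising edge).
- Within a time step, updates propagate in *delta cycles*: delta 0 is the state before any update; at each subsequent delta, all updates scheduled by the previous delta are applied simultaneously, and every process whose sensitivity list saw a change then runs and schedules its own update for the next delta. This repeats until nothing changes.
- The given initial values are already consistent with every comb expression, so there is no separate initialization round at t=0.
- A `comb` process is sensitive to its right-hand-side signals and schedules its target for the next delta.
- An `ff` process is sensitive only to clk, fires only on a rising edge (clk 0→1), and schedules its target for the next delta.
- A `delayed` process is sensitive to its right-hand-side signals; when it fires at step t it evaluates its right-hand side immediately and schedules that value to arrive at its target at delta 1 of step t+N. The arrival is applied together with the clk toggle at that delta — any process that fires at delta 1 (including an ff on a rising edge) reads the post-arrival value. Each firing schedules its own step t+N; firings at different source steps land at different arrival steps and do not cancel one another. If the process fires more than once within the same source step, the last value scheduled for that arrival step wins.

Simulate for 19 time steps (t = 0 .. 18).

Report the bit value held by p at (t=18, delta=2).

1

t=0 Δ0: p=1 clk=0 n0=0 z=0 q=1 y=1 r=1 u=1 x=1 v=0
  Δ1: clk:0→1
  Δ2: n0:0→1, u:1→0, v:0→1
  Δ3: z:0→1, r:1→0
  (3Δ to stable)
t=1 Δ0: p=1 clk=1 n0=1 z=1 q=1 y=1 r=0 u=0 x=1 v=1
  Δ1: clk:1→0
  (1Δ to stable)
t=2 Δ0: p=1 clk=0 n0=1 z=1 q=1 y=1 r=0 u=0 x=1 v=1
  Δ1: clk:0→1
  Δ2: y:1→0, u:0→1
  (2Δ to stable)
t=3 Δ0: p=1 clk=1 n0=1 z=1 q=1 y=0 r=0 u=1 x=1 v=1
  Δ1: clk:1→0
  (1Δ to stable)
t=4 Δ0: p=1 clk=0 n0=1 z=1 q=1 y=0 r=0 u=1 x=1 v=1
  Δ1: p:1→0, clk:0→1
  Δ2: z:1→0, u:1→0
  (2Δ to stable)
t=5 Δ0: p=0 clk=1 n0=1 z=0 q=1 y=0 r=0 u=0 x=1 v=1
  Δ1: clk:1→0
  (1Δ to stable)
t=6 Δ0: p=0 clk=0 n0=1 z=0 q=1 y=0 r=0 u=0 x=1 v=1
  Δ1: p:0→1, clk:0→1
  Δ2: z:0→1
  (2Δ to stable)
t=7 Δ0: p=1 clk=1 n0=1 z=1 q=1 y=0 r=0 u=0 x=1 v=1
  Δ1: clk:1→0
  (1Δ to stable)
t=8 Δ0: p=1 clk=0 n0=1 z=1 q=1 y=0 r=0 u=0 x=1 v=1
  Δ1: p:1→0, clk:0→1
  Δ2: z:1→0
  (2Δ to stable)
t=9 Δ0: p=0 clk=1 n0=1 z=0 q=1 y=0 r=0 u=0 x=1 v=1
  Δ1: clk:1→0
  (1Δ to stable)
t=10 Δ0: p=0 clk=0 n0=1 z=0 q=1 y=0 r=0 u=0 x=1 v=1
  Δ1: p:0→1, clk:0→1
  Δ2: z:0→1
  (2Δ to stable)
t=11 Δ0: p=1 clk=1 n0=1 z=1 q=1 y=0 r=0 u=0 x=1 v=1
  Δ1: clk:1→0
  (1Δ to stable)
t=12 Δ0: p=1 clk=0 n0=1 z=1 q=1 y=0 r=0 u=0 x=1 v=1
  Δ1: p:1→0, clk:0→1
  Δ2: z:1→0
  (2Δ to stable)
t=13 Δ0: p=0 clk=1 n0=1 z=0 q=1 y=0 r=0 u=0 x=1 v=1
  Δ1: clk:1→0
  (1Δ to stable)
t=14 Δ0: p=0 clk=0 n0=1 z=0 q=1 y=0 r=0 u=0 x=1 v=1
  Δ1: p:0→1, clk:0→1
  Δ2: z:0→1
  (2Δ to stable)
t=15 Δ0: p=1 clk=1 n0=1 z=1 q=1 y=0 r=0 u=0 x=1 v=1
  Δ1: clk:1→0
  (1Δ to stable)
t=16 Δ0: p=1 clk=0 n0=1 z=1 q=1 y=0 r=0 u=0 x=1 v=1
  Δ1: p:1→0, clk:0→1
  Δ2: z:1→0
  (2Δ to stable)
t=17 Δ0: p=0 clk=1 n0=1 z=0 q=1 y=0 r=0 u=0 x=1 v=1
  Δ1: clk:1→0
  (1Δ to stable)
t=18 Δ0: p=0 clk=0 n0=1 z=0 q=1 y=0 r=0 u=0 x=1 v=1
  Δ1: p:0→1, clk:0→1
  Δ2: z:0→1
  (2Δ to stable)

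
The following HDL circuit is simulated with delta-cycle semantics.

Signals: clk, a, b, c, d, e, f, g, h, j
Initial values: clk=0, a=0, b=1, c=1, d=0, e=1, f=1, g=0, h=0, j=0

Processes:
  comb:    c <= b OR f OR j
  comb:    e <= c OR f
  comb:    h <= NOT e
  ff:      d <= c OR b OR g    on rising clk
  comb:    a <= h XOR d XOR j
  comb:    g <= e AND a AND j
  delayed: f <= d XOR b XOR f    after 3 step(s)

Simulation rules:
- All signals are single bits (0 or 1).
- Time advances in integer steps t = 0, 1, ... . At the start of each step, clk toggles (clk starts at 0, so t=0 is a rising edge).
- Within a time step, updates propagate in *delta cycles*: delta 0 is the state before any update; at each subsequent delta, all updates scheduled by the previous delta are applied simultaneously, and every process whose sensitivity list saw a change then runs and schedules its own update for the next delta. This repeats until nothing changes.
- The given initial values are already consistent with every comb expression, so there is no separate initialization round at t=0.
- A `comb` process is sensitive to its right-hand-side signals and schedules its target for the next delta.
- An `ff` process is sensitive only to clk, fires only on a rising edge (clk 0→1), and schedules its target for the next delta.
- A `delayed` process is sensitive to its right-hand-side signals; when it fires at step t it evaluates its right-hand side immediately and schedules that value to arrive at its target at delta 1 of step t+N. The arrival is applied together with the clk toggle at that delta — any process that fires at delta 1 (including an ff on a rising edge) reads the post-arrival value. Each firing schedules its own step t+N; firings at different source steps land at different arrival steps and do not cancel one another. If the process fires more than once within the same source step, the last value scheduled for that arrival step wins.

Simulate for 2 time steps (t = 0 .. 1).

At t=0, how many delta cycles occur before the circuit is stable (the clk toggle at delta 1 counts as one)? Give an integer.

3

[bits: b,a,j,c,clk,h,f,e,d,g]
t=0: Δ0=1001001100 Δ1=1001101100 Δ2=1001101110 Δ3=1101101110 | 3Δ
t=1: Δ0=1101101110 Δ1=1101001110 | 1Δ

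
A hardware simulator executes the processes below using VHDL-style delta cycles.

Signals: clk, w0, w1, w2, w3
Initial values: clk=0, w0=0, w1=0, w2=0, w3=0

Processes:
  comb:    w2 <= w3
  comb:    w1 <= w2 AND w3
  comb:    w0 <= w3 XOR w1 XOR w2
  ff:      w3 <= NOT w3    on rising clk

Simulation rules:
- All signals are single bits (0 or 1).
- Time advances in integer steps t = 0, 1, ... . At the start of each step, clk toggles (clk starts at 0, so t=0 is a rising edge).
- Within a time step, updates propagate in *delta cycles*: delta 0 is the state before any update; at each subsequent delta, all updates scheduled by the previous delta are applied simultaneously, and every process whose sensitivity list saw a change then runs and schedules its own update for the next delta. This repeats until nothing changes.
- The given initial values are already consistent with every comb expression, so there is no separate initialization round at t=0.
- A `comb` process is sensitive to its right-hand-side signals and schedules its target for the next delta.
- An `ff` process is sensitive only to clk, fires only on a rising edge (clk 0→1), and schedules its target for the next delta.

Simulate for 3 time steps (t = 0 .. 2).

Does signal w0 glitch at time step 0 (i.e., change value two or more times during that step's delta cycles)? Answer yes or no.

yes

[bits: w0,w3,clk,w2,w1]
t=0: Δ0=00000 Δ1=00100 Δ2=01100 Δ3=11110 Δ4=01111 Δ5=11111 | 5Δ
t=1: Δ0=11111 Δ1=11011 | 1Δ
t=2: Δ0=11011 Δ1=11111 Δ2=10111 Δ3=00100 | 3Δ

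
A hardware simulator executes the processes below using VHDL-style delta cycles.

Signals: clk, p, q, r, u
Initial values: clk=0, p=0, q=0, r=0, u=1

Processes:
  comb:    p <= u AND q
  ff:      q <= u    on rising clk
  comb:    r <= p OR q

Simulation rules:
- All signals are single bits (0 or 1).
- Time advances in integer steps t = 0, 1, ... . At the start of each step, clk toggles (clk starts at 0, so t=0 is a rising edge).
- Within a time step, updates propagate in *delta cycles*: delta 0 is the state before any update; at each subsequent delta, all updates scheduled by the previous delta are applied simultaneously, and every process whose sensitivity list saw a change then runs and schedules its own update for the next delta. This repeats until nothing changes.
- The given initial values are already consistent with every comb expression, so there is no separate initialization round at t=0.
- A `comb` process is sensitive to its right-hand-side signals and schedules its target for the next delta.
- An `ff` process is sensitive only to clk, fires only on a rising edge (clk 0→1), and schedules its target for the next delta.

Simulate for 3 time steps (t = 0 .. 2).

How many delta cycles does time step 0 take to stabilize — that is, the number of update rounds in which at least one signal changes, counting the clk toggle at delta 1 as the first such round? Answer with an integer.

3

t0.Δ0 u=1 q=0 p=0 r=0 clk=0
t0.Δ1 u=1 q=0 p=0 r=0 clk=1
t0.Δ2 u=1 q=1 p=0 r=0 clk=1
t0.Δ3 u=1 q=1 p=1 r=1 clk=1
t1.Δ0 u=1 q=1 p=1 r=1 clk=1
t1.Δ1 u=1 q=1 p=1 r=1 clk=0
t2.Δ0 u=1 q=1 p=1 r=1 clk=0
t2.Δ1 u=1 q=1 p=1 r=1 clk=1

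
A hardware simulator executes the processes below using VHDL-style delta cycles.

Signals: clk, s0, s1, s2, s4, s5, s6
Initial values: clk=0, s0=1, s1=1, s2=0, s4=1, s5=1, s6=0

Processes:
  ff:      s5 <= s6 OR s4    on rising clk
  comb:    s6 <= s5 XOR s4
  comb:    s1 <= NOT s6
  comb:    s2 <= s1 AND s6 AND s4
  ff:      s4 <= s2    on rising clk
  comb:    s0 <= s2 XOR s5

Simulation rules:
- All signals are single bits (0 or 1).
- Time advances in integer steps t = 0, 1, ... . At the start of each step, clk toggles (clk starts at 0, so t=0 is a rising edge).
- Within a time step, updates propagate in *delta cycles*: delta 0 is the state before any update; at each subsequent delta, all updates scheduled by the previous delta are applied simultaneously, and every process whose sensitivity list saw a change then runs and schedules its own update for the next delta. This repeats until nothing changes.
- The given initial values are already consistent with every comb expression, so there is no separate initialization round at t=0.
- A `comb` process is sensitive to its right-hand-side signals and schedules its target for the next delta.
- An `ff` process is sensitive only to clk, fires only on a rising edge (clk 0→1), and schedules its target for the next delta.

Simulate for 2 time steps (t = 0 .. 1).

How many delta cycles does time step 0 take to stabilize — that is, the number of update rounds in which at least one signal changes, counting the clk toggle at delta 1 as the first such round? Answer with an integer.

t=0 Δ0: s1=1 s4=1 s6=0 s5=1 s0=1 clk=0 s2=0
  Δ1: clk:0→1
  Δ2: s4:1→0
  Δ3: s6:0→1
  Δ4: s1:1→0
  (4Δ to stable)
t=1 Δ0: s1=0 s4=0 s6=1 s5=1 s0=1 clk=1 s2=0
  Δ1: clk:1→0
  (1Δ to stable)

4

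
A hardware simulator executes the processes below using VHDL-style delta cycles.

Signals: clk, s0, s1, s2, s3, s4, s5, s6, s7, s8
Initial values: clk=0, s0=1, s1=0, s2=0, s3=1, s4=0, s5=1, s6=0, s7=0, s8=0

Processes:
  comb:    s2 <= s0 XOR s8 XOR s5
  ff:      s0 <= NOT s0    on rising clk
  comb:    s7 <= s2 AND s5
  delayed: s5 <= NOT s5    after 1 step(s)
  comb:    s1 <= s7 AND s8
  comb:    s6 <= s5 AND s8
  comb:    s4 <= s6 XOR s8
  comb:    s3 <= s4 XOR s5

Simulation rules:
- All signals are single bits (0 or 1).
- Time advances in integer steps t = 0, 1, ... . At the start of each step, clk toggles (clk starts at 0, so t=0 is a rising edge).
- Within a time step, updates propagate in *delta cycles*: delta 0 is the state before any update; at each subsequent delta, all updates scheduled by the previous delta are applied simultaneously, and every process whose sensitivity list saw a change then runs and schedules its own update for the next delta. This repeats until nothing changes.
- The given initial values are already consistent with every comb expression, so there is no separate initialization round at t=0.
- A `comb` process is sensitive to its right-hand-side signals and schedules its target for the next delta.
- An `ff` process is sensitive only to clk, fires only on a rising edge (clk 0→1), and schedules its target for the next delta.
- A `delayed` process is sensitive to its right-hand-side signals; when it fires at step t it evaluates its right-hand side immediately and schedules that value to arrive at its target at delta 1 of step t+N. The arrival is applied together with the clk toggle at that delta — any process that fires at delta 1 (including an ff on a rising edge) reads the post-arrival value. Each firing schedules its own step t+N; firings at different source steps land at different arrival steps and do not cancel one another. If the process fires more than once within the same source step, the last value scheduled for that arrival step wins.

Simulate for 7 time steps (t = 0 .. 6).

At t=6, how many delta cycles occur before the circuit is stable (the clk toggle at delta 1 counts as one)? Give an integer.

4

t0.Δ0 s1=0 s5=1 s2=0 s0=1 s4=0 s6=0 clk=0 s7=0 s8=0 s3=1
t0.Δ1 s1=0 s5=1 s2=0 s0=1 s4=0 s6=0 clk=1 s7=0 s8=0 s3=1
t0.Δ2 s1=0 s5=1 s2=0 s0=0 s4=0 s6=0 clk=1 s7=0 s8=0 s3=1
t0.Δ3 s1=0 s5=1 s2=1 s0=0 s4=0 s6=0 clk=1 s7=0 s8=0 s3=1
t0.Δ4 s1=0 s5=1 s2=1 s0=0 s4=0 s6=0 clk=1 s7=1 s8=0 s3=1
t1.Δ0 s1=0 s5=1 s2=1 s0=0 s4=0 s6=0 clk=1 s7=1 s8=0 s3=1
t1.Δ1 s1=0 s5=1 s2=1 s0=0 s4=0 s6=0 clk=0 s7=1 s8=0 s3=1
t2.Δ0 s1=0 s5=1 s2=1 s0=0 s4=0 s6=0 clk=0 s7=1 s8=0 s3=1
t2.Δ1 s1=0 s5=1 s2=1 s0=0 s4=0 s6=0 clk=1 s7=1 s8=0 s3=1
t2.Δ2 s1=0 s5=1 s2=1 s0=1 s4=0 s6=0 clk=1 s7=1 s8=0 s3=1
t2.Δ3 s1=0 s5=1 s2=0 s0=1 s4=0 s6=0 clk=1 s7=1 s8=0 s3=1
t2.Δ4 s1=0 s5=1 s2=0 s0=1 s4=0 s6=0 clk=1 s7=0 s8=0 s3=1
t3.Δ0 s1=0 s5=1 s2=0 s0=1 s4=0 s6=0 clk=1 s7=0 s8=0 s3=1
t3.Δ1 s1=0 s5=1 s2=0 s0=1 s4=0 s6=0 clk=0 s7=0 s8=0 s3=1
t4.Δ0 s1=0 s5=1 s2=0 s0=1 s4=0 s6=0 clk=0 s7=0 s8=0 s3=1
t4.Δ1 s1=0 s5=1 s2=0 s0=1 s4=0 s6=0 clk=1 s7=0 s8=0 s3=1
t4.Δ2 s1=0 s5=1 s2=0 s0=0 s4=0 s6=0 clk=1 s7=0 s8=0 s3=1
t4.Δ3 s1=0 s5=1 s2=1 s0=0 s4=0 s6=0 clk=1 s7=0 s8=0 s3=1
t4.Δ4 s1=0 s5=1 s2=1 s0=0 s4=0 s6=0 clk=1 s7=1 s8=0 s3=1
t5.Δ0 s1=0 s5=1 s2=1 s0=0 s4=0 s6=0 clk=1 s7=1 s8=0 s3=1
t5.Δ1 s1=0 s5=1 s2=1 s0=0 s4=0 s6=0 clk=0 s7=1 s8=0 s3=1
t6.Δ0 s1=0 s5=1 s2=1 s0=0 s4=0 s6=0 clk=0 s7=1 s8=0 s3=1
t6.Δ1 s1=0 s5=1 s2=1 s0=0 s4=0 s6=0 clk=1 s7=1 s8=0 s3=1
t6.Δ2 s1=0 s5=1 s2=1 s0=1 s4=0 s6=0 clk=1 s7=1 s8=0 s3=1
t6.Δ3 s1=0 s5=1 s2=0 s0=1 s4=0 s6=0 clk=1 s7=1 s8=0 s3=1
t6.Δ4 s1=0 s5=1 s2=0 s0=1 s4=0 s6=0 clk=1 s7=0 s8=0 s3=1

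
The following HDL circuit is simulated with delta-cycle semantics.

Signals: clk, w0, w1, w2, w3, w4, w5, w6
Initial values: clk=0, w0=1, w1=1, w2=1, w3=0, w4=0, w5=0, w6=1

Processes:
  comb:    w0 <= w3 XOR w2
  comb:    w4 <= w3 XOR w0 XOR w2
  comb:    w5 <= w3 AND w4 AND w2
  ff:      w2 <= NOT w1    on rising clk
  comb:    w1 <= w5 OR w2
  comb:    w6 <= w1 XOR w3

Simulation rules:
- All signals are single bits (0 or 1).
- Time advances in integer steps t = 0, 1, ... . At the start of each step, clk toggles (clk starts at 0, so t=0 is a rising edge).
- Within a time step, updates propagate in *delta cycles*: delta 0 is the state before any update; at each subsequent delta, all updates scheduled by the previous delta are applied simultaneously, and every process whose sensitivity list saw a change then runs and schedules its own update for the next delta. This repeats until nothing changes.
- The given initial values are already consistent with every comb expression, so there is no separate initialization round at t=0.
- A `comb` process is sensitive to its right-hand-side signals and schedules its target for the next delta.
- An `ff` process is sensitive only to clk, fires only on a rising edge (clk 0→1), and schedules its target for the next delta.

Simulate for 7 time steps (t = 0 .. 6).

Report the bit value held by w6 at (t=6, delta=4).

1

[bits: w5,clk,w4,w2,w1,w0,w6,w3]
t=0: Δ0=00011110 Δ1=01011110 Δ2=01001110 Δ3=01100010 Δ4=01000000 | 4Δ
t=1: Δ0=01000000 Δ1=00000000 | 1Δ
t=2: Δ0=00000000 Δ1=01000000 Δ2=01010000 Δ3=01111100 Δ4=01011110 | 4Δ
t=3: Δ0=01011110 Δ1=00011110 | 1Δ
t=4: Δ0=00011110 Δ1=01011110 Δ2=01001110 Δ3=01100010 Δ4=01000000 | 4Δ
t=5: Δ0=01000000 Δ1=00000000 | 1Δ
t=6: Δ0=00000000 Δ1=01000000 Δ2=01010000 Δ3=01111100 Δ4=01011110 | 4Δ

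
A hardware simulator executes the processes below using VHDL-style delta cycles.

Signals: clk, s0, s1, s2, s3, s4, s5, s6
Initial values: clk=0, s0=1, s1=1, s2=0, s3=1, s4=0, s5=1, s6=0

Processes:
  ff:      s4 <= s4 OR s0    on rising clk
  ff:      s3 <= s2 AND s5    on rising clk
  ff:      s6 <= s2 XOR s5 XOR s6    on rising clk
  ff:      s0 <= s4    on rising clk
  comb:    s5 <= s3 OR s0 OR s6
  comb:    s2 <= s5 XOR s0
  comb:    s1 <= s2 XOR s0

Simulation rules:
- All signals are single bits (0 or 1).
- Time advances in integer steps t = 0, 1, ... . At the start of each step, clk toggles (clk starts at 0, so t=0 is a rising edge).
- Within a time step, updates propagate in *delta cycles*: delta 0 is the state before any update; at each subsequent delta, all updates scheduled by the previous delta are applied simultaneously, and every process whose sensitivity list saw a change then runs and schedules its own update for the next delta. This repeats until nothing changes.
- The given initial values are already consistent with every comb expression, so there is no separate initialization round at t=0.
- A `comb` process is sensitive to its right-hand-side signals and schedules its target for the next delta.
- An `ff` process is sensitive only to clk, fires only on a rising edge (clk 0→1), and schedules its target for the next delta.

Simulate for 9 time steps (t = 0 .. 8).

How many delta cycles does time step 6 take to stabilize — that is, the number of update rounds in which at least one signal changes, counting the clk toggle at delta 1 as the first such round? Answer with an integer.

[bits: s2,s3,s4,s5,s6,clk,s1,s0]
t=0: Δ0=01010011 Δ1=01010111 Δ2=00111110 Δ3=10111100 Δ4=10111110 | 4Δ
t=1: Δ0=10111110 Δ1=10111010 | 1Δ
t=2: Δ0=10111010 Δ1=10111110 Δ2=11111111 Δ3=01111101 Δ4=01111111 | 4Δ
t=3: Δ0=01111111 Δ1=01111011 | 1Δ
t=4: Δ0=01111011 Δ1=01111111 Δ2=00110111 | 2Δ
t=5: Δ0=00110111 Δ1=00110011 | 1Δ
t=6: Δ0=00110011 Δ1=00110111 Δ2=00111111 | 2Δ
t=7: Δ0=00111111 Δ1=00111011 | 1Δ
t=8: Δ0=00111011 Δ1=00111111 Δ2=00110111 | 2Δ

2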